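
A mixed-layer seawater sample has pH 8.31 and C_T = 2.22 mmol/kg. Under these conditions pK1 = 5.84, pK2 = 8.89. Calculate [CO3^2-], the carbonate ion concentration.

[CO3²⁻] = 0.461 mmol/kg

α₂ = 1 / (1 + [H⁺]/K2 + [H⁺]²/(K1K2)) = 1 / (1 + 10^+0.58 + 10^-1.89)
   = 1 / (1 + 3.8019 + 0.012882) = 1/4.8148 = 0.2077
[CO3²⁻] = α₂ × DIC = 0.2077 × 2.22 = 0.461 mmol/kg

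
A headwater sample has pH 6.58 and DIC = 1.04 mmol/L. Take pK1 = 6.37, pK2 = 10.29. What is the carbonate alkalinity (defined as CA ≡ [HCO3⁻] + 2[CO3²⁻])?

CA = 0.644 mmol/L

CA = [HCO3⁻] + 2[CO3²⁻] = (α₁ + 2α₂)·DIC
At pH 6.58: [H⁺]/K1 = 10^-0.21 = 0.61660, K2/[H⁺] = 10^-3.71 = 0.00019498
α₁ = 1/(1 + 0.61660 + 0.00019498) = 1/1.6168 = 0.6185; α₂ = α₁·K2/[H⁺] = 0.0001206
α₁ + 2α₂ = 0.6188
CA = 0.6188 × 1.04 = 0.644 mmol/L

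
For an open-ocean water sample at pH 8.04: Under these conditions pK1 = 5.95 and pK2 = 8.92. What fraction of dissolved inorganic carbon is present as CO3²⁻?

α₂ = 0.116

α₂ = 1 / (1 + [H⁺]/K2 + [H⁺]²/(K1K2)) = 1 / (1 + 10^+0.88 + 10^-1.21)
   = 1 / (1 + 7.5858 + 0.061660) = 1/8.6474 = 0.1156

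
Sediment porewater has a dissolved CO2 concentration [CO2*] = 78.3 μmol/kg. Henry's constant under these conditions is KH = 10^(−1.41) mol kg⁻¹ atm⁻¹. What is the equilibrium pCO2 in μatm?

KH = 10^(−1.41) = 3.890×10^-2 mol kg⁻¹ atm⁻¹
pCO2 = [CO2*]/KH = 78.3×10^-6 / 3.890×10^-2 = 2.01×10^-3 atm = 2010 μatm

pCO2 = 2010 μatm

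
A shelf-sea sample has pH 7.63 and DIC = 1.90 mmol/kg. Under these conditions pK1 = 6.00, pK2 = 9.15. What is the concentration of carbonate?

[CO3²⁻] = 0.0545 mmol/kg

α₂ = 1 / (1 + [H⁺]/K2 + [H⁺]²/(K1K2)) = 1 / (1 + 10^+1.52 + 10^-0.11)
   = 1 / (1 + 33.113 + 0.77625) = 1/34.889 = 0.02866
[CO3²⁻] = α₂ × DIC = 0.02866 × 1.90 = 0.0545 mmol/kg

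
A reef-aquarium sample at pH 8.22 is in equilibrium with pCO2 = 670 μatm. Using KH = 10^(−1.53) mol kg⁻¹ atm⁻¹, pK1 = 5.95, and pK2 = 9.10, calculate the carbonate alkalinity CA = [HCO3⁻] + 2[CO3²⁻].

CA = 4.65 mmol/kg

[CO2*] = KH · pCO2 = 10^(−1.53) × 670×10^-6 = 1.977×10^-5 mol/kg
α₀ = 1/(1 + K1/[H⁺] + K1K2/[H⁺]²) = 1/(1 + 10^+2.27 + 10^+1.39) = 0.004722
DIC = [CO2*]/α₀ = 1.977×10^-5 / 0.004722 = 4.187 mmol/kg
CA = (α₁ + 2α₂)·DIC = (0.8794 + 2×0.1159) × 4.187 = 4.65 mmol/kg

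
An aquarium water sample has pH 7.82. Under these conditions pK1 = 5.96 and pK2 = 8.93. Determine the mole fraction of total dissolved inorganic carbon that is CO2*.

α₀ = 1 / (1 + K1/[H⁺] + K1K2/[H⁺]²) = 1 / (1 + 10^+1.86 + 10^+0.75)
   = 1 / (1 + 72.444 + 5.6234) = 1/79.067 = 0.01265

α₀ = 0.0126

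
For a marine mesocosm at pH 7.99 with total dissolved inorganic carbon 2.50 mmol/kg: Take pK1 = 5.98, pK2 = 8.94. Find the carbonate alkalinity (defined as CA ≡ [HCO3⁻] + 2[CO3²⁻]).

CA = 2.73 mmol/kg

CA = [HCO3⁻] + 2[CO3²⁻] = (α₁ + 2α₂)·DIC
At pH 7.99: [H⁺]/K1 = 10^-2.01 = 0.0097724, K2/[H⁺] = 10^-0.95 = 0.11220
α₁ = 1/(1 + 0.0097724 + 0.11220) = 1/1.1220 = 0.8913; α₂ = α₁·K2/[H⁺] = 0.1000
α₁ + 2α₂ = 1.0913
CA = 1.0913 × 2.50 = 2.73 mmol/kg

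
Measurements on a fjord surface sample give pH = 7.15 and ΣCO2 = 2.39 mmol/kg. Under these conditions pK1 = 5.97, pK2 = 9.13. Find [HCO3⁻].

[HCO3⁻] = 2.22 mmol/kg

α₁ = 1 / (1 + [H⁺]/K1 + K2/[H⁺]) = 1 / (1 + 10^-1.18 + 10^-1.98)
   = 1 / (1 + 0.066069 + 0.010471) = 1/1.0765 = 0.9289
[HCO3⁻] = α₁ × DIC = 0.9289 × 2.39 = 2.22 mmol/kg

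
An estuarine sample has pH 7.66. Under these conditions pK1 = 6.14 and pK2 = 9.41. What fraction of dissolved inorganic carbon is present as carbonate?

α₂ = 1 / (1 + [H⁺]/K2 + [H⁺]²/(K1K2)) = 1 / (1 + 10^+1.75 + 10^+0.23)
   = 1 / (1 + 56.234 + 1.6982) = 1/58.932 = 0.01697

α₂ = 0.0170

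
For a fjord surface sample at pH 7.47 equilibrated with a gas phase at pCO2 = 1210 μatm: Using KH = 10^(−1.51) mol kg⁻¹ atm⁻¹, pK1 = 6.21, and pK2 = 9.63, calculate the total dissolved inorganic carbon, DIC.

DIC = 0.723 mmol/kg

[CO2*] = KH · pCO2 = 10^(−1.51) × 1210×10^-6 = 3.739×10^-5 mol/kg
α₀ = 1/(1 + K1/[H⁺] + K1K2/[H⁺]²) = 1/(1 + 10^+1.26 + 10^-0.90) = 0.05175
DIC = [CO2*]/α₀ = 3.739×10^-5 / 0.05175 = 0.723 mmol/kg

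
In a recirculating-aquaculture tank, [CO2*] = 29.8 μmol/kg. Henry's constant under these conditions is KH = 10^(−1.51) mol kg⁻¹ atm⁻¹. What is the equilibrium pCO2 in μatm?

pCO2 = 964 μatm

KH = 10^(−1.51) = 3.090×10^-2 mol kg⁻¹ atm⁻¹
pCO2 = [CO2*]/KH = 29.8×10^-6 / 3.090×10^-2 = 9.64×10^-4 atm = 964 μatm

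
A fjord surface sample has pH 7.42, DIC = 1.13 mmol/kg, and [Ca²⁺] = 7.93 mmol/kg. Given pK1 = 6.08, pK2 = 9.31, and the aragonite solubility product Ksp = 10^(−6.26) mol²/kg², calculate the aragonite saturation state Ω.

α₂ = 1 / (1 + [H⁺]/K2 + [H⁺]²/(K1K2)) = 1 / (1 + 10^+1.89 + 10^+0.55)
   = 1 / (1 + 77.625 + 3.5481) = 1/82.173 = 0.01217
[CO3²⁻] = α₂ × DIC = 0.01217 × 1.13 = 0.01375 mmol/kg = 13.75 μmol/kg
Ksp = 10^(−6.26) = 5.495×10^-7
Ω = [Ca²⁺][CO3²⁻]/Ksp = (7.93×10^-3)(1.375×10^-5) / 5.495×10^-7 = 0.198

Ω = 0.198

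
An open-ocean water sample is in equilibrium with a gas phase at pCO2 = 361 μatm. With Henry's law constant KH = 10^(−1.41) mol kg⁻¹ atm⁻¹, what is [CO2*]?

[CO2*] = 14.0 μmol/kg

KH = 10^(−1.41) = 3.890×10^-2 mol kg⁻¹ atm⁻¹
[CO2*] = KH · pCO2 = 3.890×10^-2 × 361×10^-6 atm = 1.40×10^-5 mol/kg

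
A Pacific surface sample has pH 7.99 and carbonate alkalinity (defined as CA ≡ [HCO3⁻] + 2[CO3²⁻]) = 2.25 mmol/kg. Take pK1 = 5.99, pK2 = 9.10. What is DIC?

DIC = 2.12 mmol/kg

CA = [HCO3⁻] + 2[CO3²⁻] = (α₁ + 2α₂)·DIC
At pH 7.99: [H⁺]/K1 = 10^-2.00 = 0.010000, K2/[H⁺] = 10^-1.11 = 0.077625
α₁ = 1/(1 + 0.010000 + 0.077625) = 1/1.0876 = 0.9194; α₂ = α₁·K2/[H⁺] = 0.07137
α₁ + 2α₂ = 1.0622
DIC = CA / (α₁ + 2α₂) = 2.25 / 1.0622 = 2.12 mmol/kg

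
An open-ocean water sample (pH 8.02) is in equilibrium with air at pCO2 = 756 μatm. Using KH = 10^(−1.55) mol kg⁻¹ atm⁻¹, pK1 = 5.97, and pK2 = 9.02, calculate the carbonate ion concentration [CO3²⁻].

[CO2*] = KH · pCO2 = 10^(−1.55) × 756×10^-6 = 2.131×10^-5 mol/kg
α₀ = 1/(1 + K1/[H⁺] + K1K2/[H⁺]²) = 1/(1 + 10^+2.05 + 10^+1.05) = 0.008037
DIC = [CO2*]/α₀ = 2.131×10^-5 / 0.008037 = 2.651 mmol/kg
[CO3²⁻] = α₂·DIC; α₂ = 0.09018, so [CO3²⁻] = 0.09018 × 2.651 = 0.239 mmol/kg

[CO3²⁻] = 0.239 mmol/kg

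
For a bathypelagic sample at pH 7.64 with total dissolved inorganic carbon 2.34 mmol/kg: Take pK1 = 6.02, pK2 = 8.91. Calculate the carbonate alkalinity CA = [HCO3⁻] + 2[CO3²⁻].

CA = [HCO3⁻] + 2[CO3²⁻] = (α₁ + 2α₂)·DIC
At pH 7.64: [H⁺]/K1 = 10^-1.62 = 0.023988, K2/[H⁺] = 10^-1.27 = 0.053703
α₁ = 1/(1 + 0.023988 + 0.053703) = 1/1.0777 = 0.9279; α₂ = α₁·K2/[H⁺] = 0.04983
α₁ + 2α₂ = 1.0276
CA = 1.0276 × 2.34 = 2.40 mmol/kg

CA = 2.40 mmol/kg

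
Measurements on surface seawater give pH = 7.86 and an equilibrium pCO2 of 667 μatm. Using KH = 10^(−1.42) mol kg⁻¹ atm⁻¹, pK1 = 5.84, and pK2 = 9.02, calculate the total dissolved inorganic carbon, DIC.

[CO2*] = KH · pCO2 = 10^(−1.42) × 667×10^-6 = 2.536×10^-5 mol/kg
α₀ = 1/(1 + K1/[H⁺] + K1K2/[H⁺]²) = 1/(1 + 10^+2.02 + 10^+0.86) = 0.008853
DIC = [CO2*]/α₀ = 2.536×10^-5 / 0.008853 = 2.86 mmol/kg

DIC = 2.86 mmol/kg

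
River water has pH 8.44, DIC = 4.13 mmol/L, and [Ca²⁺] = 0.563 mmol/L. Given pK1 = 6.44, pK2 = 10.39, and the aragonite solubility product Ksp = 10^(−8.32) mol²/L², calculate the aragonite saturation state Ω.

α₂ = 1 / (1 + [H⁺]/K2 + [H⁺]²/(K1K2)) = 1 / (1 + 10^+1.95 + 10^-0.05)
   = 1 / (1 + 89.125 + 0.89125) = 1/91.016 = 0.01099
[CO3²⁻] = α₂ × DIC = 0.01099 × 4.13 = 0.04538 mmol/L
Ksp = 10^(−8.32) = 4.786×10^-9
Ω = [Ca²⁺][CO3²⁻]/Ksp = (0.563×10^-3)(4.538×10^-5) / 4.786×10^-9 = 5.34

Ω = 5.34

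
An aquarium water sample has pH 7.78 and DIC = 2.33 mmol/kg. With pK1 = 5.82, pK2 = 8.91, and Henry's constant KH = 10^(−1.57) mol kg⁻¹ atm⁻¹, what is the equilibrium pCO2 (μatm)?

α₀ = 1 / (1 + K1/[H⁺] + K1K2/[H⁺]²) = 1 / (1 + 10^+1.96 + 10^+0.83)
   = 1 / (1 + 91.201 + 6.7608) = 1/98.962 = 0.01010
[CO2*] = α₀ × DIC = 0.01010 × 2.33 = 0.02354 mmol/kg
pCO2 = [CO2*]/KH = 2.354×10^-5 / 2.692×10^-2 = 875 μatm

pCO2 = 875 μatm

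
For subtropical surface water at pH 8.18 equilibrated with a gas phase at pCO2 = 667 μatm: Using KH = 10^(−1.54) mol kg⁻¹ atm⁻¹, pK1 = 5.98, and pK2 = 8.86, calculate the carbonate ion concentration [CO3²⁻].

[CO3²⁻] = 0.637 mmol/kg

[CO2*] = KH · pCO2 = 10^(−1.54) × 667×10^-6 = 1.924×10^-5 mol/kg
α₀ = 1/(1 + K1/[H⁺] + K1K2/[H⁺]²) = 1/(1 + 10^+2.20 + 10^+1.52) = 0.005192
DIC = [CO2*]/α₀ = 1.924×10^-5 / 0.005192 = 3.705 mmol/kg
[CO3²⁻] = α₂·DIC; α₂ = 0.1719, so [CO3²⁻] = 0.1719 × 3.705 = 0.637 mmol/kg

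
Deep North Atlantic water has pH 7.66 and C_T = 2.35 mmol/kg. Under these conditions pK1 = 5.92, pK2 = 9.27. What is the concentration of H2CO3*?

[CO2*] = 0.0410 mmol/kg

α₀ = 1 / (1 + K1/[H⁺] + K1K2/[H⁺]²) = 1 / (1 + 10^+1.74 + 10^+0.13)
   = 1 / (1 + 54.954 + 1.3490) = 1/57.303 = 0.01745
[CO2*] = α₀ × DIC = 0.01745 × 2.35 = 0.0410 mmol/kg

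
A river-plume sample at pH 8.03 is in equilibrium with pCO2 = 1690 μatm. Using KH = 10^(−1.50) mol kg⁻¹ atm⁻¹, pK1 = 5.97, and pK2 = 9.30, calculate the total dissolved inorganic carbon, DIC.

[CO2*] = KH · pCO2 = 10^(−1.50) × 1690×10^-6 = 5.344×10^-5 mol/kg
α₀ = 1/(1 + K1/[H⁺] + K1K2/[H⁺]²) = 1/(1 + 10^+2.06 + 10^+0.79) = 0.008198
DIC = [CO2*]/α₀ = 5.344×10^-5 / 0.008198 = 6.52 mmol/kg

DIC = 6.52 mmol/kg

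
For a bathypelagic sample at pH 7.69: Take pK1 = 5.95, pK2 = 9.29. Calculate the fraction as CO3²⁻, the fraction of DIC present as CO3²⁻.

α₂ = 0.0241

α₂ = 1 / (1 + [H⁺]/K2 + [H⁺]²/(K1K2)) = 1 / (1 + 10^+1.60 + 10^-0.14)
   = 1 / (1 + 39.811 + 0.72444) = 1/41.535 = 0.02408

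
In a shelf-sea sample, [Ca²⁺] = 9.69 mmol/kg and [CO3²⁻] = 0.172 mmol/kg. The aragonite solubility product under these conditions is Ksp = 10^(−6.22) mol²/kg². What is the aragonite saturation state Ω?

Ω = 2.77

Ksp = 10^(−6.22) = 6.026×10^-7
Ω = [Ca²⁺][CO3²⁻]/Ksp = (9.69×10^-3)(0.172×10^-3) / 6.026×10^-7 = 2.77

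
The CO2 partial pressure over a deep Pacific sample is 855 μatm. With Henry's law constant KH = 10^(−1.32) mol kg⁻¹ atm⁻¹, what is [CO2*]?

[CO2*] = 40.9 μmol/kg

KH = 10^(−1.32) = 4.786×10^-2 mol kg⁻¹ atm⁻¹
[CO2*] = KH · pCO2 = 4.786×10^-2 × 855×10^-6 atm = 4.09×10^-5 mol/kg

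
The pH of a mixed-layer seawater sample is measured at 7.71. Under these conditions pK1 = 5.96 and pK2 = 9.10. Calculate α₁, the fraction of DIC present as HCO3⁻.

α₁ = 0.945

α₁ = 1 / (1 + [H⁺]/K1 + K2/[H⁺]) = 1 / (1 + 10^-1.75 + 10^-1.39)
   = 1 / (1 + 0.017783 + 0.040738) = 1/1.0585 = 0.9447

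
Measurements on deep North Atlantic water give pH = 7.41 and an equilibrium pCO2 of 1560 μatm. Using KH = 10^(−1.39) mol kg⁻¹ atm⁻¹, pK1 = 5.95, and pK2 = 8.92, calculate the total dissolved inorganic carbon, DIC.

DIC = 1.95 mmol/kg

[CO2*] = KH · pCO2 = 10^(−1.39) × 1560×10^-6 = 6.355×10^-5 mol/kg
α₀ = 1/(1 + K1/[H⁺] + K1K2/[H⁺]²) = 1/(1 + 10^+1.46 + 10^-0.05) = 0.03254
DIC = [CO2*]/α₀ = 6.355×10^-5 / 0.03254 = 1.95 mmol/kg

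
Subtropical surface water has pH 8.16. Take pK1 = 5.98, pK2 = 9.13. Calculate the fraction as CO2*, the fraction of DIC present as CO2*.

α₀ = 1 / (1 + K1/[H⁺] + K1K2/[H⁺]²) = 1 / (1 + 10^+2.18 + 10^+1.21)
   = 1 / (1 + 151.36 + 16.218) = 1/168.57 = 0.005932

α₀ = 0.00593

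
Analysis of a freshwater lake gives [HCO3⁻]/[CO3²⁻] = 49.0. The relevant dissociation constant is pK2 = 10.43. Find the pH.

From K2 = [H⁺][CO3²⁻]/[HCO3⁻]:  pH = pK2 − log₁₀([HCO3⁻]/[CO3²⁻])
log₁₀(49.0) = +1.690
pH = 10.43 − (+1.690) = 8.74

pH = 8.74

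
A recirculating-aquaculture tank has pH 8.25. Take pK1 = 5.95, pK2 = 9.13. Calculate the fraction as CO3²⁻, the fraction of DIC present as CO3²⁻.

α₂ = 1 / (1 + [H⁺]/K2 + [H⁺]²/(K1K2)) = 1 / (1 + 10^+0.88 + 10^-1.42)
   = 1 / (1 + 7.5858 + 0.038019) = 1/8.6238 = 0.1160

α₂ = 0.116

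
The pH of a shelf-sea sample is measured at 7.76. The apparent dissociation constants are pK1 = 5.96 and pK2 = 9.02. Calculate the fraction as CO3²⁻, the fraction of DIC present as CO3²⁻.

α₂ = 0.0513

α₂ = 1 / (1 + [H⁺]/K2 + [H⁺]²/(K1K2)) = 1 / (1 + 10^+1.26 + 10^-0.54)
   = 1 / (1 + 18.197 + 0.28840) = 1/19.485 = 0.05132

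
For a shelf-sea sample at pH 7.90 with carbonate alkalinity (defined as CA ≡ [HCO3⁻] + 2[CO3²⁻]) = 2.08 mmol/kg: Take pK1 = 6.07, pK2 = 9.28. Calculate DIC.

DIC = 2.03 mmol/kg

CA = [HCO3⁻] + 2[CO3²⁻] = (α₁ + 2α₂)·DIC
At pH 7.90: [H⁺]/K1 = 10^-1.83 = 0.014791, K2/[H⁺] = 10^-1.38 = 0.041687
α₁ = 1/(1 + 0.014791 + 0.041687) = 1/1.0565 = 0.9465; α₂ = α₁·K2/[H⁺] = 0.03946
α₁ + 2α₂ = 1.0255
DIC = CA / (α₁ + 2α₂) = 2.08 / 1.0255 = 2.03 mmol/kg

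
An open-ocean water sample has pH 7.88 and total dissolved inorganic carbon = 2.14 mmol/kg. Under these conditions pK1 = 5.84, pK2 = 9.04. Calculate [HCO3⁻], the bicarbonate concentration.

α₁ = 1 / (1 + [H⁺]/K1 + K2/[H⁺]) = 1 / (1 + 10^-2.04 + 10^-1.16)
   = 1 / (1 + 0.0091201 + 0.069183) = 1/1.0783 = 0.9274
[HCO3⁻] = α₁ × DIC = 0.9274 × 2.14 = 1.98 mmol/kg

[HCO3⁻] = 1.98 mmol/kg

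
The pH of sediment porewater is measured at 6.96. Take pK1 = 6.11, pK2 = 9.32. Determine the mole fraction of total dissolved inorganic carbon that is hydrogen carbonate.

α₁ = 0.873

α₁ = 1 / (1 + [H⁺]/K1 + K2/[H⁺]) = 1 / (1 + 10^-0.85 + 10^-2.36)
   = 1 / (1 + 0.14125 + 0.0043652) = 1/1.1456 = 0.8729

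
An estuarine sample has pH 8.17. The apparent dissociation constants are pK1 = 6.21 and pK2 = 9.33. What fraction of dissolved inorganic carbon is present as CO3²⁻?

α₂ = 1 / (1 + [H⁺]/K2 + [H⁺]²/(K1K2)) = 1 / (1 + 10^+1.16 + 10^-0.80)
   = 1 / (1 + 14.454 + 0.15849) = 1/15.613 = 0.06405

α₂ = 0.0640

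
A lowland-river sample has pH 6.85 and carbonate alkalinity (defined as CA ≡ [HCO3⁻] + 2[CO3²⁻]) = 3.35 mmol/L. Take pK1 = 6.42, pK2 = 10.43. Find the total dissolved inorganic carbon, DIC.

DIC = 4.59 mmol/L

CA = [HCO3⁻] + 2[CO3²⁻] = (α₁ + 2α₂)·DIC
At pH 6.85: [H⁺]/K1 = 10^-0.43 = 0.37154, K2/[H⁺] = 10^-3.58 = 0.00026303
α₁ = 1/(1 + 0.37154 + 0.00026303) = 1/1.3718 = 0.7290; α₂ = α₁·K2/[H⁺] = 0.0001917
α₁ + 2α₂ = 0.7294
DIC = CA / (α₁ + 2α₂) = 3.35 / 0.7294 = 4.59 mmol/L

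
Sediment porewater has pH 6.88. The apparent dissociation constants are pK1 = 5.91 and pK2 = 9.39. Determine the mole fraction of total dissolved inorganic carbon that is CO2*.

α₀ = 0.0965

α₀ = 1 / (1 + K1/[H⁺] + K1K2/[H⁺]²) = 1 / (1 + 10^+0.97 + 10^-1.54)
   = 1 / (1 + 9.3325 + 0.028840) = 1/10.361 = 0.09651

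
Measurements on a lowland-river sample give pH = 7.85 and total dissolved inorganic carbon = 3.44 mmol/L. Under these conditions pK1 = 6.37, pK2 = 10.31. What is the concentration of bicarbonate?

α₁ = 1 / (1 + [H⁺]/K1 + K2/[H⁺]) = 1 / (1 + 10^-1.48 + 10^-2.46)
   = 1 / (1 + 0.033113 + 0.0034674) = 1/1.0366 = 0.9647
[HCO3⁻] = α₁ × DIC = 0.9647 × 3.44 = 3.32 mmol/L

[HCO3⁻] = 3.32 mmol/L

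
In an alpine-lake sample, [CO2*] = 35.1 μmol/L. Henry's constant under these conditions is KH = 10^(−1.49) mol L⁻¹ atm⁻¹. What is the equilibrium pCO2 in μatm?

pCO2 = 1080 μatm

KH = 10^(−1.49) = 3.236×10^-2 mol L⁻¹ atm⁻¹
pCO2 = [CO2*]/KH = 35.1×10^-6 / 3.236×10^-2 = 1.08×10^-3 atm = 1080 μatm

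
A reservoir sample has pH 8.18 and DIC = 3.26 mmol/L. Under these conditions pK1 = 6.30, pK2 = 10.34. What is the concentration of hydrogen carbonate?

α₁ = 1 / (1 + [H⁺]/K1 + K2/[H⁺]) = 1 / (1 + 10^-1.88 + 10^-2.16)
   = 1 / (1 + 0.013183 + 0.0069183) = 1/1.0201 = 0.9803
[HCO3⁻] = α₁ × DIC = 0.9803 × 3.26 = 3.20 mmol/L

[HCO3⁻] = 3.20 mmol/L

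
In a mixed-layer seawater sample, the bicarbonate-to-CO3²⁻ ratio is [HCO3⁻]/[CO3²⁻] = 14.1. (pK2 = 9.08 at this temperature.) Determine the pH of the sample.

pH = 7.93

From K2 = [H⁺][CO3²⁻]/[HCO3⁻]:  pH = pK2 − log₁₀([HCO3⁻]/[CO3²⁻])
log₁₀(14.1) = +1.149
pH = 9.08 − (+1.149) = 7.93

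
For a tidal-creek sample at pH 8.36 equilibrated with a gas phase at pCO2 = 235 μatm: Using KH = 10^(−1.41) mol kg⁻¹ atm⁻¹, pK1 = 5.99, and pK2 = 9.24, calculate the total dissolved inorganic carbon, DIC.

[CO2*] = KH · pCO2 = 10^(−1.41) × 235×10^-6 = 9.143×10^-6 mol/kg
α₀ = 1/(1 + K1/[H⁺] + K1K2/[H⁺]²) = 1/(1 + 10^+2.37 + 10^+1.49) = 0.003755
DIC = [CO2*]/α₀ = 9.143×10^-6 / 0.003755 = 2.43 mmol/kg

DIC = 2.43 mmol/kg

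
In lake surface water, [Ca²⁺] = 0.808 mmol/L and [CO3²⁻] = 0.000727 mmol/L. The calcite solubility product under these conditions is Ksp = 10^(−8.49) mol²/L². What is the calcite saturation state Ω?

Ω = 0.182

Ksp = 10^(−8.49) = 3.236×10^-9
Ω = [Ca²⁺][CO3²⁻]/Ksp = (0.808×10^-3)(0.000727×10^-3) / 3.236×10^-9 = 0.182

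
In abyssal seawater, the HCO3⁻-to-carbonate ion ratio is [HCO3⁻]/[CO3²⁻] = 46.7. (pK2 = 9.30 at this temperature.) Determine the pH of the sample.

pH = 7.63

From K2 = [H⁺][CO3²⁻]/[HCO3⁻]:  pH = pK2 − log₁₀([HCO3⁻]/[CO3²⁻])
log₁₀(46.7) = +1.669
pH = 9.30 − (+1.669) = 7.63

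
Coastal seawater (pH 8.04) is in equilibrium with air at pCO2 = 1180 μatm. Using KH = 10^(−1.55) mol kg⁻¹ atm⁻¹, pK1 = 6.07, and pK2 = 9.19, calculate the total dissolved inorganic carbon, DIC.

DIC = 3.36 mmol/kg

[CO2*] = KH · pCO2 = 10^(−1.55) × 1180×10^-6 = 3.326×10^-5 mol/kg
α₀ = 1/(1 + K1/[H⁺] + K1K2/[H⁺]²) = 1/(1 + 10^+1.97 + 10^+0.82) = 0.009908
DIC = [CO2*]/α₀ = 3.326×10^-5 / 0.009908 = 3.36 mmol/kg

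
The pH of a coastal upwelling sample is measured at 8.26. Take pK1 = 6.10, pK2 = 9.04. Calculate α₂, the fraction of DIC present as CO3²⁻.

α₂ = 1 / (1 + [H⁺]/K2 + [H⁺]²/(K1K2)) = 1 / (1 + 10^+0.78 + 10^-1.38)
   = 1 / (1 + 6.0256 + 0.041687) = 1/7.0673 = 0.1415

α₂ = 0.141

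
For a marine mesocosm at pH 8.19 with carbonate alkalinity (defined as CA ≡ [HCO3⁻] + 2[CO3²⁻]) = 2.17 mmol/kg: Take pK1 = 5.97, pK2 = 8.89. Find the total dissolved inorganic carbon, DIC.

DIC = 1.87 mmol/kg

CA = [HCO3⁻] + 2[CO3²⁻] = (α₁ + 2α₂)·DIC
At pH 8.19: [H⁺]/K1 = 10^-2.22 = 0.0060256, K2/[H⁺] = 10^-0.70 = 0.19953
α₁ = 1/(1 + 0.0060256 + 0.19953) = 1/1.2056 = 0.8295; α₂ = α₁·K2/[H⁺] = 0.1655
α₁ + 2α₂ = 1.1605
DIC = CA / (α₁ + 2α₂) = 2.17 / 1.1605 = 1.87 mmol/kg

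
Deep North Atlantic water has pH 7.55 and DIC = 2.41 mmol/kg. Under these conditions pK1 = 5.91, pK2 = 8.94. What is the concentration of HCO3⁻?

α₁ = 1 / (1 + [H⁺]/K1 + K2/[H⁺]) = 1 / (1 + 10^-1.64 + 10^-1.39)
   = 1 / (1 + 0.022909 + 0.040738) = 1/1.0636 = 0.9402
[HCO3⁻] = α₁ × DIC = 0.9402 × 2.41 = 2.27 mmol/kg

[HCO3⁻] = 2.27 mmol/kg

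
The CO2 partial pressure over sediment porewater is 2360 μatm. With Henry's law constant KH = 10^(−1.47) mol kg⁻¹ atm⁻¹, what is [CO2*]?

KH = 10^(−1.47) = 3.388×10^-2 mol kg⁻¹ atm⁻¹
[CO2*] = KH · pCO2 = 3.388×10^-2 × 2360×10^-6 atm = 8.00×10^-5 mol/kg

[CO2*] = 80.0 μmol/kg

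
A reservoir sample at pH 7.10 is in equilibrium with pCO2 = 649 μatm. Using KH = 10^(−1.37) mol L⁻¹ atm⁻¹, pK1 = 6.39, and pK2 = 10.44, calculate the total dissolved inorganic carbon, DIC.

DIC = 0.170 mmol/L

[CO2*] = KH · pCO2 = 10^(−1.37) × 649×10^-6 = 2.769×10^-5 mol/L
α₀ = 1/(1 + K1/[H⁺] + K1K2/[H⁺]²) = 1/(1 + 10^+0.71 + 10^-2.63) = 0.1631
DIC = [CO2*]/α₀ = 2.769×10^-5 / 0.1631 = 0.170 mmol/L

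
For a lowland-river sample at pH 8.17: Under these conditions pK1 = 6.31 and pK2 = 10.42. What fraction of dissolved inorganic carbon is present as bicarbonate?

α₁ = 1 / (1 + [H⁺]/K1 + K2/[H⁺]) = 1 / (1 + 10^-1.86 + 10^-2.25)
   = 1 / (1 + 0.013804 + 0.0056234) = 1/1.0194 = 0.9809

α₁ = 0.981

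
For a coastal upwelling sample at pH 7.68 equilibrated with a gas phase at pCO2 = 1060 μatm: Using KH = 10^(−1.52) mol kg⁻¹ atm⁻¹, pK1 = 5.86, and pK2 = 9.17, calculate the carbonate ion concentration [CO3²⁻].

[CO2*] = KH · pCO2 = 10^(−1.52) × 1060×10^-6 = 3.201×10^-5 mol/kg
α₀ = 1/(1 + K1/[H⁺] + K1K2/[H⁺]²) = 1/(1 + 10^+1.82 + 10^+0.33) = 0.01445
DIC = [CO2*]/α₀ = 3.201×10^-5 / 0.01445 = 2.215 mmol/kg
[CO3²⁻] = α₂·DIC; α₂ = 0.03089, so [CO3²⁻] = 0.03089 × 2.215 = 0.0684 mmol/kg

[CO3²⁻] = 0.0684 mmol/kg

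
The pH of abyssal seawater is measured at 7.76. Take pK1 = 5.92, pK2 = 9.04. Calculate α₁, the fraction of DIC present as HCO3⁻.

α₁ = 0.937

α₁ = 1 / (1 + [H⁺]/K1 + K2/[H⁺]) = 1 / (1 + 10^-1.84 + 10^-1.28)
   = 1 / (1 + 0.014454 + 0.052481) = 1/1.0669 = 0.9373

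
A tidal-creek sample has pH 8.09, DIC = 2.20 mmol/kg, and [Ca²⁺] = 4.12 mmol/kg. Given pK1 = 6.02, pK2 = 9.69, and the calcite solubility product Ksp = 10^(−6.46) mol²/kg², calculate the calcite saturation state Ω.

Ω = 0.635

α₂ = 1 / (1 + [H⁺]/K2 + [H⁺]²/(K1K2)) = 1 / (1 + 10^+1.60 + 10^-0.47)
   = 1 / (1 + 39.811 + 0.33884) = 1/41.150 = 0.02430
[CO3²⁻] = α₂ × DIC = 0.02430 × 2.20 = 0.05346 mmol/kg
Ksp = 10^(−6.46) = 3.467×10^-7
Ω = [Ca²⁺][CO3²⁻]/Ksp = (4.12×10^-3)(5.346×10^-5) / 3.467×10^-7 = 0.635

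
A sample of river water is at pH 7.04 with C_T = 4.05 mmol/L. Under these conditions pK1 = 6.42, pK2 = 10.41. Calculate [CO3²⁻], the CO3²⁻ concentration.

α₂ = 1 / (1 + [H⁺]/K2 + [H⁺]²/(K1K2)) = 1 / (1 + 10^+3.37 + 10^+2.75)
   = 1 / (1 + 2344.2 + 562.34) = 1/2907.6 = 0.0003439
[CO3²⁻] = α₂ × DIC = 0.0003439 × 4.05 = 0.00139 mmol/L = 1.39 μmol/L

[CO3²⁻] = 1.39 μmol/L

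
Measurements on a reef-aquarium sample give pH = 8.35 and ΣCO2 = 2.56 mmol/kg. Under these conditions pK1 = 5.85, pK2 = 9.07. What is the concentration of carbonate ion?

[CO3²⁻] = 0.409 mmol/kg

α₂ = 1 / (1 + [H⁺]/K2 + [H⁺]²/(K1K2)) = 1 / (1 + 10^+0.72 + 10^-1.78)
   = 1 / (1 + 5.2481 + 0.016596) = 1/6.2647 = 0.1596
[CO3²⁻] = α₂ × DIC = 0.1596 × 2.56 = 0.409 mmol/kg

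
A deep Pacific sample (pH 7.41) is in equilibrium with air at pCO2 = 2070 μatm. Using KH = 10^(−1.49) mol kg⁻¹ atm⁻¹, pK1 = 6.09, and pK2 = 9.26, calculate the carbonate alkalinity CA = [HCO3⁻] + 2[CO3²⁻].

CA = 1.44 mmol/kg

[CO2*] = KH · pCO2 = 10^(−1.49) × 2070×10^-6 = 6.698×10^-5 mol/kg
α₀ = 1/(1 + K1/[H⁺] + K1K2/[H⁺]²) = 1/(1 + 10^+1.32 + 10^-0.53) = 0.04507
DIC = [CO2*]/α₀ = 6.698×10^-5 / 0.04507 = 1.486 mmol/kg
CA = (α₁ + 2α₂)·DIC = (0.9416 + 2×0.01330) × 1.486 = 1.44 mmol/kg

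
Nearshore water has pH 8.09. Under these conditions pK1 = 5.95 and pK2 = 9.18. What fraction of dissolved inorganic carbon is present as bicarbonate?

α₁ = 0.919

α₁ = 1 / (1 + [H⁺]/K1 + K2/[H⁺]) = 1 / (1 + 10^-2.14 + 10^-1.09)
   = 1 / (1 + 0.0072444 + 0.081283) = 1/1.0885 = 0.9187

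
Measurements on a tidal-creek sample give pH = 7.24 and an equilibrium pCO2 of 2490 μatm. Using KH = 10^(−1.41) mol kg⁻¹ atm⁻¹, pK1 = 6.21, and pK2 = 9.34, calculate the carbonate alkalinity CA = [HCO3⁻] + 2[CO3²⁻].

CA = 1.05 mmol/kg

[CO2*] = KH · pCO2 = 10^(−1.41) × 2490×10^-6 = 9.687×10^-5 mol/kg
α₀ = 1/(1 + K1/[H⁺] + K1K2/[H⁺]²) = 1/(1 + 10^+1.03 + 10^-1.07) = 0.08474
DIC = [CO2*]/α₀ = 9.687×10^-5 / 0.08474 = 1.143 mmol/kg
CA = (α₁ + 2α₂)·DIC = (0.9080 + 2×0.007213) × 1.143 = 1.05 mmol/kg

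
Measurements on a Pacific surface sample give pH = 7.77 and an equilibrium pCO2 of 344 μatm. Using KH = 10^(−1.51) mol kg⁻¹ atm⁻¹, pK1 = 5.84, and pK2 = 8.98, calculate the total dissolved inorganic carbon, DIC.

[CO2*] = KH · pCO2 = 10^(−1.51) × 344×10^-6 = 1.063×10^-5 mol/kg
α₀ = 1/(1 + K1/[H⁺] + K1K2/[H⁺]²) = 1/(1 + 10^+1.93 + 10^+0.72) = 0.01095
DIC = [CO2*]/α₀ = 1.063×10^-5 / 0.01095 = 0.971 mmol/kg

DIC = 0.971 mmol/kg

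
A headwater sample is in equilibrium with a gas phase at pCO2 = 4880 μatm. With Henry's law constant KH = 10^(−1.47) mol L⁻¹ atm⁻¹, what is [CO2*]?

KH = 10^(−1.47) = 3.388×10^-2 mol L⁻¹ atm⁻¹
[CO2*] = KH · pCO2 = 3.388×10^-2 × 4880×10^-6 atm = 1.65×10^-4 mol/L

[CO2*] = 165 μmol/L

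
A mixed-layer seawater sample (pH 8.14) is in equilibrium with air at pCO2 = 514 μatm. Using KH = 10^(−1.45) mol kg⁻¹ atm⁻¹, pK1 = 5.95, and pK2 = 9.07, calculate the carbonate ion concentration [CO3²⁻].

[CO3²⁻] = 0.332 mmol/kg

[CO2*] = KH · pCO2 = 10^(−1.45) × 514×10^-6 = 1.824×10^-5 mol/kg
α₀ = 1/(1 + K1/[H⁺] + K1K2/[H⁺]²) = 1/(1 + 10^+2.19 + 10^+1.26) = 0.005745
DIC = [CO2*]/α₀ = 1.824×10^-5 / 0.005745 = 3.175 mmol/kg
[CO3²⁻] = α₂·DIC; α₂ = 0.1045, so [CO3²⁻] = 0.1045 × 3.175 = 0.332 mmol/kg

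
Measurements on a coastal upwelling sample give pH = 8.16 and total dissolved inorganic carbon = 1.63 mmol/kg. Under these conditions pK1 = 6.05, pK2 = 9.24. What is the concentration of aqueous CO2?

[CO2*] = 11.6 μmol/kg

α₀ = 1 / (1 + K1/[H⁺] + K1K2/[H⁺]²) = 1 / (1 + 10^+2.11 + 10^+1.03)
   = 1 / (1 + 128.82 + 10.715) = 1/140.54 = 0.007115
[CO2*] = α₀ × DIC = 0.007115 × 1.63 = 0.0116 mmol/kg = 11.6 μmol/kg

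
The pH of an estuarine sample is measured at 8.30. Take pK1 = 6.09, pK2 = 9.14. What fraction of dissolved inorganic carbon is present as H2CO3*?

α₀ = 1 / (1 + K1/[H⁺] + K1K2/[H⁺]²) = 1 / (1 + 10^+2.21 + 10^+1.37)
   = 1 / (1 + 162.18 + 23.442) = 1/186.62 = 0.005358

α₀ = 0.00536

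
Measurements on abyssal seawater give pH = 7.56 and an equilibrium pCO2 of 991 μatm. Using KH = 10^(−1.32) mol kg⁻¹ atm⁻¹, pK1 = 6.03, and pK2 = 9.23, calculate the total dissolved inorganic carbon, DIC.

DIC = 1.69 mmol/kg

[CO2*] = KH · pCO2 = 10^(−1.32) × 991×10^-6 = 4.743×10^-5 mol/kg
α₀ = 1/(1 + K1/[H⁺] + K1K2/[H⁺]²) = 1/(1 + 10^+1.53 + 10^-0.14) = 0.02808
DIC = [CO2*]/α₀ = 4.743×10^-5 / 0.02808 = 1.69 mmol/kg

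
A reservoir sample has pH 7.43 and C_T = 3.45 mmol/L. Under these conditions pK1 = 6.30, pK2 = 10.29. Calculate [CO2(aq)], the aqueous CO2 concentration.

[CO2*] = 0.238 mmol/L

α₀ = 1 / (1 + K1/[H⁺] + K1K2/[H⁺]²) = 1 / (1 + 10^+1.13 + 10^-1.73)
   = 1 / (1 + 13.490 + 0.018621) = 1/14.508 = 0.06893
[CO2*] = α₀ × DIC = 0.06893 × 3.45 = 0.238 mmol/L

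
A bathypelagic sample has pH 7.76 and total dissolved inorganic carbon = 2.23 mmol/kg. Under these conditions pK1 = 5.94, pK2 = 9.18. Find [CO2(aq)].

[CO2*] = 0.0320 mmol/kg

α₀ = 1 / (1 + K1/[H⁺] + K1K2/[H⁺]²) = 1 / (1 + 10^+1.82 + 10^+0.40)
   = 1 / (1 + 66.069 + 2.5119) = 1/69.581 = 0.01437
[CO2*] = α₀ × DIC = 0.01437 × 2.23 = 0.0320 mmol/kg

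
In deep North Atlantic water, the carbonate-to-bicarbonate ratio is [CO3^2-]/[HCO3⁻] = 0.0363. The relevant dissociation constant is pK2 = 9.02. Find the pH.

pH = 7.58

From K2 = [H⁺][CO3^2-]/[HCO3⁻]:  pH = pK2 + log₁₀([CO3^2-]/[HCO3⁻])
log₁₀(0.0363) = -1.440
pH = 9.02 + (-1.440) = 7.58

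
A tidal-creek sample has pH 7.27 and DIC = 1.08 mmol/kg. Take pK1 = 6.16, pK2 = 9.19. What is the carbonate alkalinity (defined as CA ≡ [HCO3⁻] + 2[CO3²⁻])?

CA = 1.01 mmol/kg

CA = [HCO3⁻] + 2[CO3²⁻] = (α₁ + 2α₂)·DIC
At pH 7.27: [H⁺]/K1 = 10^-1.11 = 0.077625, K2/[H⁺] = 10^-1.92 = 0.012023
α₁ = 1/(1 + 0.077625 + 0.012023) = 1/1.0896 = 0.9177; α₂ = α₁·K2/[H⁺] = 0.01103
α₁ + 2α₂ = 0.9398
CA = 0.9398 × 1.08 = 1.01 mmol/kg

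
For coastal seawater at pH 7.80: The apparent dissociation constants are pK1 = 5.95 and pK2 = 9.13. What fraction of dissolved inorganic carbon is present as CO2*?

α₀ = 1 / (1 + K1/[H⁺] + K1K2/[H⁺]²) = 1 / (1 + 10^+1.85 + 10^+0.52)
   = 1 / (1 + 70.795 + 3.3113) = 1/75.106 = 0.01331

α₀ = 0.0133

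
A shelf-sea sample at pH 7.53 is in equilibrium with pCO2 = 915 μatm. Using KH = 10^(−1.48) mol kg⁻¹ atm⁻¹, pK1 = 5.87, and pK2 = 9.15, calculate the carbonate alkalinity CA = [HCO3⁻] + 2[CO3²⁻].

CA = 1.45 mmol/kg

[CO2*] = KH · pCO2 = 10^(−1.48) × 915×10^-6 = 3.030×10^-5 mol/kg
α₀ = 1/(1 + K1/[H⁺] + K1K2/[H⁺]²) = 1/(1 + 10^+1.66 + 10^+0.04) = 0.02092
DIC = [CO2*]/α₀ = 3.030×10^-5 / 0.02092 = 1.448 mmol/kg
CA = (α₁ + 2α₂)·DIC = (0.9561 + 2×0.02294) × 1.448 = 1.45 mmol/kg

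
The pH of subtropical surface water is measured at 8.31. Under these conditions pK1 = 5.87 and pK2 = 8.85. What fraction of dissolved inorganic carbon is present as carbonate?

α₂ = 1 / (1 + [H⁺]/K2 + [H⁺]²/(K1K2)) = 1 / (1 + 10^+0.54 + 10^-1.90)
   = 1 / (1 + 3.4674 + 0.012589) = 1/4.4800 = 0.2232

α₂ = 0.223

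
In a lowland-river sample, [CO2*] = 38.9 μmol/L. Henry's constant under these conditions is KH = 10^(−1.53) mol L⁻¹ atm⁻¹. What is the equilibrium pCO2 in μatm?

pCO2 = 1320 μatm

KH = 10^(−1.53) = 2.951×10^-2 mol L⁻¹ atm⁻¹
pCO2 = [CO2*]/KH = 38.9×10^-6 / 2.951×10^-2 = 1.32×10^-3 atm = 1320 μatm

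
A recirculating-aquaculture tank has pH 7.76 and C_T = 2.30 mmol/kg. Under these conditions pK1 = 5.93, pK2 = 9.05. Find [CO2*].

[CO2*] = 0.0319 mmol/kg

α₀ = 1 / (1 + K1/[H⁺] + K1K2/[H⁺]²) = 1 / (1 + 10^+1.83 + 10^+0.54)
   = 1 / (1 + 67.608 + 3.4674) = 1/72.076 = 0.01387
[CO2*] = α₀ × DIC = 0.01387 × 2.30 = 0.0319 mmol/kg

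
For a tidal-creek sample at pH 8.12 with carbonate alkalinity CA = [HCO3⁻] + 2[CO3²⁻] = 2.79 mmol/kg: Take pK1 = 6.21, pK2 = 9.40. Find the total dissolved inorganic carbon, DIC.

CA = [HCO3⁻] + 2[CO3²⁻] = (α₁ + 2α₂)·DIC
At pH 8.12: [H⁺]/K1 = 10^-1.91 = 0.012303, K2/[H⁺] = 10^-1.28 = 0.052481
α₁ = 1/(1 + 0.012303 + 0.052481) = 1/1.0648 = 0.9392; α₂ = α₁·K2/[H⁺] = 0.04929
α₁ + 2α₂ = 1.0377
DIC = CA / (α₁ + 2α₂) = 2.79 / 1.0377 = 2.69 mmol/kg

DIC = 2.69 mmol/kg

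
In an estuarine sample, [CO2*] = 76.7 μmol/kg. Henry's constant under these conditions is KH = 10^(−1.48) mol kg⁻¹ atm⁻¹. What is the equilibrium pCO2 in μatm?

KH = 10^(−1.48) = 3.311×10^-2 mol kg⁻¹ atm⁻¹
pCO2 = [CO2*]/KH = 76.7×10^-6 / 3.311×10^-2 = 2.32×10^-3 atm = 2320 μatm

pCO2 = 2320 μatm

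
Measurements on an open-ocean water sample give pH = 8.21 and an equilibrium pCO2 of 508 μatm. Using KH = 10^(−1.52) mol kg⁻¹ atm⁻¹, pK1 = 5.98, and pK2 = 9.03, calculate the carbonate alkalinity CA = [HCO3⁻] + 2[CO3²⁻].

CA = 3.39 mmol/kg

[CO2*] = KH · pCO2 = 10^(−1.52) × 508×10^-6 = 1.534×10^-5 mol/kg
α₀ = 1/(1 + K1/[H⁺] + K1K2/[H⁺]²) = 1/(1 + 10^+2.23 + 10^+1.41) = 0.005088
DIC = [CO2*]/α₀ = 1.534×10^-5 / 0.005088 = 3.015 mmol/kg
CA = (α₁ + 2α₂)·DIC = (0.8641 + 2×0.1308) × 3.015 = 3.39 mmol/kg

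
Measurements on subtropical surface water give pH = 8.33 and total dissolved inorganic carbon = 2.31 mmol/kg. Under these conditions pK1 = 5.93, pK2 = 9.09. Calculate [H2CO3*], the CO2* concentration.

[CO2*] = 7.81 μmol/kg

α₀ = 1 / (1 + K1/[H⁺] + K1K2/[H⁺]²) = 1 / (1 + 10^+2.40 + 10^+1.64)
   = 1 / (1 + 251.19 + 43.652) = 1/295.84 = 0.003380
[CO2*] = α₀ × DIC = 0.003380 × 2.31 = 0.00781 mmol/kg = 7.81 μmol/kg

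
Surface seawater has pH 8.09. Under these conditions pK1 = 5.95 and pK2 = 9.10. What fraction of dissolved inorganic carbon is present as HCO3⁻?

α₁ = 1 / (1 + [H⁺]/K1 + K2/[H⁺]) = 1 / (1 + 10^-2.14 + 10^-1.01)
   = 1 / (1 + 0.0072444 + 0.097724) = 1/1.1050 = 0.9050

α₁ = 0.905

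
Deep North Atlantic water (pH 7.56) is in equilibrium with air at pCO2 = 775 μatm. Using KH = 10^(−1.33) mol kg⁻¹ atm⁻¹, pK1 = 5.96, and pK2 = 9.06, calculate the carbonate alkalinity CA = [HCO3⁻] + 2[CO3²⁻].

CA = 1.53 mmol/kg

[CO2*] = KH · pCO2 = 10^(−1.33) × 775×10^-6 = 3.625×10^-5 mol/kg
α₀ = 1/(1 + K1/[H⁺] + K1K2/[H⁺]²) = 1/(1 + 10^+1.60 + 10^+0.10) = 0.02377
DIC = [CO2*]/α₀ = 3.625×10^-5 / 0.02377 = 1.525 mmol/kg
CA = (α₁ + 2α₂)·DIC = (0.9463 + 2×0.02992) × 1.525 = 1.53 mmol/kg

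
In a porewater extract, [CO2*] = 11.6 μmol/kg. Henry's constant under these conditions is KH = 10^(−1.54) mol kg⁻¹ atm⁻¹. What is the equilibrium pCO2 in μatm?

pCO2 = 402 μatm

KH = 10^(−1.54) = 2.884×10^-2 mol kg⁻¹ atm⁻¹
pCO2 = [CO2*]/KH = 11.6×10^-6 / 2.884×10^-2 = 4.02×10^-4 atm = 402 μatm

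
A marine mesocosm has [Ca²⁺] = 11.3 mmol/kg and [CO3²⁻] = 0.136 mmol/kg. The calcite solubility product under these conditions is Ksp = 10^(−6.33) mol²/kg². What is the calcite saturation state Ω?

Ω = 3.29

Ksp = 10^(−6.33) = 4.677×10^-7
Ω = [Ca²⁺][CO3²⁻]/Ksp = (11.3×10^-3)(0.136×10^-3) / 4.677×10^-7 = 3.29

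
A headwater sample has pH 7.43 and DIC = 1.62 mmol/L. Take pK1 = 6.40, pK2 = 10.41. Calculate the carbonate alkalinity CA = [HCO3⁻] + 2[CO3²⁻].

CA = [HCO3⁻] + 2[CO3²⁻] = (α₁ + 2α₂)·DIC
At pH 7.43: [H⁺]/K1 = 10^-1.03 = 0.093325, K2/[H⁺] = 10^-2.98 = 0.0010471
α₁ = 1/(1 + 0.093325 + 0.0010471) = 1/1.0944 = 0.9138; α₂ = α₁·K2/[H⁺] = 0.0009568
α₁ + 2α₂ = 0.9157
CA = 0.9157 × 1.62 = 1.48 mmol/L

CA = 1.48 mmol/L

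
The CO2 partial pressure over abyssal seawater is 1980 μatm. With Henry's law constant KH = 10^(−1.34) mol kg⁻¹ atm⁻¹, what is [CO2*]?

[CO2*] = 90.5 μmol/kg

KH = 10^(−1.34) = 4.571×10^-2 mol kg⁻¹ atm⁻¹
[CO2*] = KH · pCO2 = 4.571×10^-2 × 1980×10^-6 atm = 9.05×10^-5 mol/kg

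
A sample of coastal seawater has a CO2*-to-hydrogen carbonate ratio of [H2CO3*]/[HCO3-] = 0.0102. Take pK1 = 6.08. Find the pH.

pH = 8.07

From K1 = [H⁺][HCO3-]/[H2CO3*]:  pH = pK1 − log₁₀([H2CO3*]/[HCO3-])
log₁₀(0.0102) = -1.991
pH = 6.08 − (-1.991) = 8.07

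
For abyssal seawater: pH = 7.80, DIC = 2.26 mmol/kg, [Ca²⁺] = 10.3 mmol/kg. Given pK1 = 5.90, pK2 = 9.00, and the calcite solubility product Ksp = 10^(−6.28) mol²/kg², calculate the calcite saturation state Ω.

α₂ = 1 / (1 + [H⁺]/K2 + [H⁺]²/(K1K2)) = 1 / (1 + 10^+1.20 + 10^-0.70)
   = 1 / (1 + 15.849 + 0.19953) = 1/17.048 = 0.05866
[CO3²⁻] = α₂ × DIC = 0.05866 × 2.26 = 0.1326 mmol/kg
Ksp = 10^(−6.28) = 5.248×10^-7
Ω = [Ca²⁺][CO3²⁻]/Ksp = (10.3×10^-3)(1.326×10^-4) / 5.248×10^-7 = 2.60

Ω = 2.60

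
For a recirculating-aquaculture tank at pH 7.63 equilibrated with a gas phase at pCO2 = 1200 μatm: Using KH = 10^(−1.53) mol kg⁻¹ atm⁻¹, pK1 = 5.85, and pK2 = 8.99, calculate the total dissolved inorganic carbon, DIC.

DIC = 2.26 mmol/kg

[CO2*] = KH · pCO2 = 10^(−1.53) × 1200×10^-6 = 3.541×10^-5 mol/kg
α₀ = 1/(1 + K1/[H⁺] + K1K2/[H⁺]²) = 1/(1 + 10^+1.78 + 10^+0.42) = 0.01565
DIC = [CO2*]/α₀ = 3.541×10^-5 / 0.01565 = 2.26 mmol/kg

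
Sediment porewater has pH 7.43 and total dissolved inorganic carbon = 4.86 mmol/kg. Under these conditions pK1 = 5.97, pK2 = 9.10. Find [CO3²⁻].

[CO3²⁻] = 0.0984 mmol/kg

α₂ = 1 / (1 + [H⁺]/K2 + [H⁺]²/(K1K2)) = 1 / (1 + 10^+1.67 + 10^+0.21)
   = 1 / (1 + 46.774 + 1.6218) = 1/49.395 = 0.02024
[CO3²⁻] = α₂ × DIC = 0.02024 × 4.86 = 0.0984 mmol/kg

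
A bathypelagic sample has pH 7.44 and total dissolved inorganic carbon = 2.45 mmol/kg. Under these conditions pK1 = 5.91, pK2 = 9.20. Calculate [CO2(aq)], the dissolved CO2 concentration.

[CO2*] = 0.0691 mmol/kg

α₀ = 1 / (1 + K1/[H⁺] + K1K2/[H⁺]²) = 1 / (1 + 10^+1.53 + 10^-0.23)
   = 1 / (1 + 33.884 + 0.58884) = 1/35.473 = 0.02819
[CO2*] = α₀ × DIC = 0.02819 × 2.45 = 0.0691 mmol/kg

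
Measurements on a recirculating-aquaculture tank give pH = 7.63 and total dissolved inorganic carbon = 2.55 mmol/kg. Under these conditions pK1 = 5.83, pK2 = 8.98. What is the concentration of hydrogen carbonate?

[HCO3⁻] = 2.40 mmol/kg

α₁ = 1 / (1 + [H⁺]/K1 + K2/[H⁺]) = 1 / (1 + 10^-1.80 + 10^-1.35)
   = 1 / (1 + 0.015849 + 0.044668) = 1/1.0605 = 0.9429
[HCO3⁻] = α₁ × DIC = 0.9429 × 2.55 = 2.40 mmol/kg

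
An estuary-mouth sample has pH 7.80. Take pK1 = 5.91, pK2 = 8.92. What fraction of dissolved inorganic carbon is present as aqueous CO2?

α₀ = 1 / (1 + K1/[H⁺] + K1K2/[H⁺]²) = 1 / (1 + 10^+1.89 + 10^+0.77)
   = 1 / (1 + 77.625 + 5.8884) = 1/84.513 = 0.01183

α₀ = 0.0118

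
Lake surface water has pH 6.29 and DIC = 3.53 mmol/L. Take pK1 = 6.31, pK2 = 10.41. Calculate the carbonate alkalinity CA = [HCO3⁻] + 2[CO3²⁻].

CA = 1.72 mmol/L

CA = [HCO3⁻] + 2[CO3²⁻] = (α₁ + 2α₂)·DIC
At pH 6.29: [H⁺]/K1 = 10^0.02 = 1.0471, K2/[H⁺] = 10^-4.12 = 7.5858×10^-5
α₁ = 1/(1 + 1.0471 + 7.5858×10^-5) = 1/2.0472 = 0.4885; α₂ = α₁·K2/[H⁺] = 3.705×10^-5
α₁ + 2α₂ = 0.4885
CA = 0.4885 × 3.53 = 1.72 mmol/L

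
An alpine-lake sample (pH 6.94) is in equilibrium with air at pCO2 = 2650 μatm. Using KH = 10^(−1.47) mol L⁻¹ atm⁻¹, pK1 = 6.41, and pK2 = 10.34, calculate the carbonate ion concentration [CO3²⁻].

[CO3²⁻] = 0.121 μmol/L

[CO2*] = KH · pCO2 = 10^(−1.47) × 2650×10^-6 = 8.979×10^-5 mol/L
α₀ = 1/(1 + K1/[H⁺] + K1K2/[H⁺]²) = 1/(1 + 10^+0.53 + 10^-2.87) = 0.2278
DIC = [CO2*]/α₀ = 8.979×10^-5 / 0.2278 = 0.3942 mmol/L
[CO3²⁻] = α₂·DIC; α₂ = 0.0003073, so [CO3²⁻] = 0.0003073 × 0.3942 = 0.000121 mmol/L = 0.121 μmol/L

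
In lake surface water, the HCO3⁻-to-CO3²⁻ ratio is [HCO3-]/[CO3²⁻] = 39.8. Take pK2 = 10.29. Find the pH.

From K2 = [H⁺][CO3²⁻]/[HCO3-]:  pH = pK2 − log₁₀([HCO3-]/[CO3²⁻])
log₁₀(39.8) = +1.600
pH = 10.29 − (+1.600) = 8.69

pH = 8.69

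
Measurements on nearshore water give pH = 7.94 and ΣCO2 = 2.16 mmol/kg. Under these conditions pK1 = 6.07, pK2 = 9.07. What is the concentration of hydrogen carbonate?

[HCO3⁻] = 1.99 mmol/kg

α₁ = 1 / (1 + [H⁺]/K1 + K2/[H⁺]) = 1 / (1 + 10^-1.87 + 10^-1.13)
   = 1 / (1 + 0.013490 + 0.074131) = 1/1.0876 = 0.9194
[HCO3⁻] = α₁ × DIC = 0.9194 × 2.16 = 1.99 mmol/kg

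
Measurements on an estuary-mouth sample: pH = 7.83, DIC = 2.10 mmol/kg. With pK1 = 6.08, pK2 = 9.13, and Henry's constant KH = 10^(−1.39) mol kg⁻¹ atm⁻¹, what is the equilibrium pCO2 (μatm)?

α₀ = 1 / (1 + K1/[H⁺] + K1K2/[H⁺]²) = 1 / (1 + 10^+1.75 + 10^+0.45)
   = 1 / (1 + 56.234 + 2.8184) = 1/60.053 = 0.01665
[CO2*] = α₀ × DIC = 0.01665 × 2.10 = 0.03497 mmol/kg
pCO2 = [CO2*]/KH = 3.497×10^-5 / 4.074×10^-2 = 858 μatm

pCO2 = 858 μatm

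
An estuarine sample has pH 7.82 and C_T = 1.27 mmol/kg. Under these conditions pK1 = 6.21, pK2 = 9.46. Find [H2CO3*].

[CO2*] = 0.0298 mmol/kg

α₀ = 1 / (1 + K1/[H⁺] + K1K2/[H⁺]²) = 1 / (1 + 10^+1.61 + 10^-0.03)
   = 1 / (1 + 40.738 + 0.93325) = 1/42.671 = 0.02343
[CO2*] = α₀ × DIC = 0.02343 × 1.27 = 0.0298 mmol/kg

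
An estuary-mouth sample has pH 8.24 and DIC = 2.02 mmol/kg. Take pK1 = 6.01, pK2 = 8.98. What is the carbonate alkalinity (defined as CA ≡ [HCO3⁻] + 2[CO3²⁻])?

CA = 2.32 mmol/kg

CA = [HCO3⁻] + 2[CO3²⁻] = (α₁ + 2α₂)·DIC
At pH 8.24: [H⁺]/K1 = 10^-2.23 = 0.0058884, K2/[H⁺] = 10^-0.74 = 0.18197
α₁ = 1/(1 + 0.0058884 + 0.18197) = 1/1.1879 = 0.8419; α₂ = α₁·K2/[H⁺] = 0.1532
α₁ + 2α₂ = 1.1482
CA = 1.1482 × 2.02 = 2.32 mmol/kg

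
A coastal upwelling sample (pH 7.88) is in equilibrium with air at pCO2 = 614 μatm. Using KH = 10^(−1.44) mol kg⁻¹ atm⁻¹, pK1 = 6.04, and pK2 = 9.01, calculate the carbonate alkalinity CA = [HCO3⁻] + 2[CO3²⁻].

[CO2*] = KH · pCO2 = 10^(−1.44) × 614×10^-6 = 2.229×10^-5 mol/kg
α₀ = 1/(1 + K1/[H⁺] + K1K2/[H⁺]²) = 1/(1 + 10^+1.84 + 10^+0.71) = 0.01328
DIC = [CO2*]/α₀ = 2.229×10^-5 / 0.01328 = 1.679 mmol/kg
CA = (α₁ + 2α₂)·DIC = (0.9186 + 2×0.06810) × 1.679 = 1.77 mmol/kg

CA = 1.77 mmol/kg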